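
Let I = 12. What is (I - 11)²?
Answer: 1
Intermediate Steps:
(I - 11)² = (12 - 11)² = 1² = 1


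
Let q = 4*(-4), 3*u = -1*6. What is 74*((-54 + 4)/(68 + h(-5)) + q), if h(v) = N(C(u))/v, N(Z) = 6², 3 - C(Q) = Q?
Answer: -94609/76 ≈ -1244.9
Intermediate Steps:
u = -2 (u = (-1*6)/3 = (⅓)*(-6) = -2)
C(Q) = 3 - Q
q = -16
N(Z) = 36
h(v) = 36/v
74*((-54 + 4)/(68 + h(-5)) + q) = 74*((-54 + 4)/(68 + 36/(-5)) - 16) = 74*(-50/(68 + 36*(-⅕)) - 16) = 74*(-50/(68 - 36/5) - 16) = 74*(-50/304/5 - 16) = 74*(-50*5/304 - 16) = 74*(-125/152 - 16) = 74*(-2557/152) = -94609/76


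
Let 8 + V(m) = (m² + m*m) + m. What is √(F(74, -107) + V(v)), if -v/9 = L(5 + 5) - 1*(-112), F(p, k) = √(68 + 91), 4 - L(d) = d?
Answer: √(1819270 + √159) ≈ 1348.8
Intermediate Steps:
L(d) = 4 - d
F(p, k) = √159
v = -954 (v = -9*((4 - (5 + 5)) - 1*(-112)) = -9*((4 - 1*10) + 112) = -9*((4 - 10) + 112) = -9*(-6 + 112) = -9*106 = -954)
V(m) = -8 + m + 2*m² (V(m) = -8 + ((m² + m*m) + m) = -8 + ((m² + m²) + m) = -8 + (2*m² + m) = -8 + (m + 2*m²) = -8 + m + 2*m²)
√(F(74, -107) + V(v)) = √(√159 + (-8 - 954 + 2*(-954)²)) = √(√159 + (-8 - 954 + 2*910116)) = √(√159 + (-8 - 954 + 1820232)) = √(√159 + 1819270) = √(1819270 + √159)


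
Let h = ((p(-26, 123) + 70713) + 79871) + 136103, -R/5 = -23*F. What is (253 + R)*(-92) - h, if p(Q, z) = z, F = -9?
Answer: -214866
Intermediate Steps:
R = -1035 (R = -(-115)*(-9) = -5*207 = -1035)
h = 286810 (h = ((123 + 70713) + 79871) + 136103 = (70836 + 79871) + 136103 = 150707 + 136103 = 286810)
(253 + R)*(-92) - h = (253 - 1035)*(-92) - 1*286810 = -782*(-92) - 286810 = 71944 - 286810 = -214866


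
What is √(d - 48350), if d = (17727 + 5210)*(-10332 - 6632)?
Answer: I*√389151618 ≈ 19727.0*I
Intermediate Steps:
d = -389103268 (d = 22937*(-16964) = -389103268)
√(d - 48350) = √(-389103268 - 48350) = √(-389151618) = I*√389151618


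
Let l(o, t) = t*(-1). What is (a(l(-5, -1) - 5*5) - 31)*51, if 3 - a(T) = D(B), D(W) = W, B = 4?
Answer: -1632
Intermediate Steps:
l(o, t) = -t
a(T) = -1 (a(T) = 3 - 1*4 = 3 - 4 = -1)
(a(l(-5, -1) - 5*5) - 31)*51 = (-1 - 31)*51 = -32*51 = -1632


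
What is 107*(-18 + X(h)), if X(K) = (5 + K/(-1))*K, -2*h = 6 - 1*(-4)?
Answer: -7276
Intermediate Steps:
h = -5 (h = -(6 - 1*(-4))/2 = -(6 + 4)/2 = -1/2*10 = -5)
X(K) = K*(5 - K) (X(K) = (5 + K*(-1))*K = (5 - K)*K = K*(5 - K))
107*(-18 + X(h)) = 107*(-18 - 5*(5 - 1*(-5))) = 107*(-18 - 5*(5 + 5)) = 107*(-18 - 5*10) = 107*(-18 - 50) = 107*(-68) = -7276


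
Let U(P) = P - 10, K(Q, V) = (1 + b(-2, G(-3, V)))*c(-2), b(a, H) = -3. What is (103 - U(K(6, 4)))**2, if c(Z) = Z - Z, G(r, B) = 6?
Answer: 12769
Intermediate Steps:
c(Z) = 0
K(Q, V) = 0 (K(Q, V) = (1 - 3)*0 = -2*0 = 0)
U(P) = -10 + P
(103 - U(K(6, 4)))**2 = (103 - (-10 + 0))**2 = (103 - 1*(-10))**2 = (103 + 10)**2 = 113**2 = 12769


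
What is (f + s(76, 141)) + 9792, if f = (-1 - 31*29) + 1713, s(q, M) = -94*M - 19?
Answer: -2668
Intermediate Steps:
s(q, M) = -19 - 94*M
f = 813 (f = (-1 - 899) + 1713 = -900 + 1713 = 813)
(f + s(76, 141)) + 9792 = (813 + (-19 - 94*141)) + 9792 = (813 + (-19 - 13254)) + 9792 = (813 - 13273) + 9792 = -12460 + 9792 = -2668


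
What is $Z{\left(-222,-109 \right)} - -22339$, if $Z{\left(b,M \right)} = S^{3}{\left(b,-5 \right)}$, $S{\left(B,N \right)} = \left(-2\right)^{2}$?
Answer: $22403$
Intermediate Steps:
$S{\left(B,N \right)} = 4$
$Z{\left(b,M \right)} = 64$ ($Z{\left(b,M \right)} = 4^{3} = 64$)
$Z{\left(-222,-109 \right)} - -22339 = 64 - -22339 = 64 + 22339 = 22403$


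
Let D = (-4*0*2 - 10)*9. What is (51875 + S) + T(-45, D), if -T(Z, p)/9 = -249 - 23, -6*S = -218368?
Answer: 272153/3 ≈ 90718.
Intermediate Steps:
S = 109184/3 (S = -⅙*(-218368) = 109184/3 ≈ 36395.)
D = -90 (D = (0*2 - 10)*9 = (0 - 10)*9 = -10*9 = -90)
T(Z, p) = 2448 (T(Z, p) = -9*(-249 - 23) = -9*(-272) = 2448)
(51875 + S) + T(-45, D) = (51875 + 109184/3) + 2448 = 264809/3 + 2448 = 272153/3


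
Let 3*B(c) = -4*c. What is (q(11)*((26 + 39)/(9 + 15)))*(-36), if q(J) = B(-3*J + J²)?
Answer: 11440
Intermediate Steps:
B(c) = -4*c/3 (B(c) = (-4*c)/3 = -4*c/3)
q(J) = 4*J - 4*J²/3 (q(J) = -4*(-3*J + J²)/3 = -4*(J² - 3*J)/3 = 4*J - 4*J²/3)
(q(11)*((26 + 39)/(9 + 15)))*(-36) = (((4/3)*11*(3 - 1*11))*((26 + 39)/(9 + 15)))*(-36) = (((4/3)*11*(3 - 11))*(65/24))*(-36) = (((4/3)*11*(-8))*(65*(1/24)))*(-36) = -352/3*65/24*(-36) = -2860/9*(-36) = 11440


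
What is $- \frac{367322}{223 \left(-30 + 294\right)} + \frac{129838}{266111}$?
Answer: $- \frac{45052301003}{7833243396} \approx -5.7514$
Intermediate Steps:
$- \frac{367322}{223 \left(-30 + 294\right)} + \frac{129838}{266111} = - \frac{367322}{223 \cdot 264} + 129838 \cdot \frac{1}{266111} = - \frac{367322}{58872} + \frac{129838}{266111} = \left(-367322\right) \frac{1}{58872} + \frac{129838}{266111} = - \frac{183661}{29436} + \frac{129838}{266111} = - \frac{45052301003}{7833243396}$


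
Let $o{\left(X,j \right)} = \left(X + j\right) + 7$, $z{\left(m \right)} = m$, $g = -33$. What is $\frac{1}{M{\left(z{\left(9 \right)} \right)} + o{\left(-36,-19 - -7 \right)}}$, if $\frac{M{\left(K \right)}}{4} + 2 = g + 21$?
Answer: $- \frac{1}{97} \approx -0.010309$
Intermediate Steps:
$M{\left(K \right)} = -56$ ($M{\left(K \right)} = -8 + 4 \left(-33 + 21\right) = -8 + 4 \left(-12\right) = -8 - 48 = -56$)
$o{\left(X,j \right)} = 7 + X + j$
$\frac{1}{M{\left(z{\left(9 \right)} \right)} + o{\left(-36,-19 - -7 \right)}} = \frac{1}{-56 - 41} = \frac{1}{-97} = - \frac{1}{97}$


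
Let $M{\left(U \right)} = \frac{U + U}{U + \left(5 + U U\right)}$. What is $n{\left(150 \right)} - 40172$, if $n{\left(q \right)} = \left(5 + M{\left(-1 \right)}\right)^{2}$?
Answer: $- \frac{1003771}{25} \approx -40151.0$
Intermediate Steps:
$M{\left(U \right)} = \frac{2 U}{5 + U + U^{2}}$ ($M{\left(U \right)} = \frac{2 U}{U + \left(5 + U^{2}\right)} = \frac{2 U}{5 + U + U^{2}}$)
$n{\left(q \right)} = \frac{529}{25}$ ($n{\left(q \right)} = \left(5 + 2 \left(-1\right) \frac{1}{5 - 1 + \left(-1\right)^{2}}\right)^{2} = \left(5 + 2 \left(-1\right) \frac{1}{5 - 1 + 1}\right)^{2} = \left(5 + 2 \left(-1\right) \frac{1}{5}\right)^{2} = \left(5 - \frac{2}{5}\right)^{2} = \left(\frac{23}{5}\right)^{2} = \frac{529}{25}$)
$n{\left(150 \right)} - 40172 = \frac{529}{25} - 40172 = - \frac{1003771}{25}$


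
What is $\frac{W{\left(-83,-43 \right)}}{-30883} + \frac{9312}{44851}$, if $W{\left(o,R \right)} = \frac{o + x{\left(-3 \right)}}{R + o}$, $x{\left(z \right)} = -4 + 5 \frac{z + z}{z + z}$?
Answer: $\frac{18115858357}{87263406279} \approx 0.2076$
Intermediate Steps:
$x{\left(z \right)} = 1$ ($x{\left(z \right)} = -4 + 5 \frac{2 z}{2 z} = -4 + 5 \cdot 2 z \frac{1}{2 z} = -4 + 5 \cdot 1 = -4 + 5 = 1$)
$W{\left(o,R \right)} = \frac{1 + o}{R + o}$ ($W{\left(o,R \right)} = \frac{o + 1}{R + o} = \frac{1 + o}{R + o}$)
$\frac{W{\left(-83,-43 \right)}}{-30883} + \frac{9312}{44851} = \frac{\frac{1}{-43 - 83} \left(1 - 83\right)}{-30883} + \frac{9312}{44851} = \frac{1}{-126} \left(-82\right) \left(- \frac{1}{30883}\right) + 9312 \cdot \frac{1}{44851} = \left(- \frac{1}{126}\right) \left(-82\right) \left(- \frac{1}{30883}\right) + \frac{9312}{44851} = \frac{41}{63} \left(- \frac{1}{30883}\right) + \frac{9312}{44851} = - \frac{41}{1945629} + \frac{9312}{44851} = \frac{18115858357}{87263406279}$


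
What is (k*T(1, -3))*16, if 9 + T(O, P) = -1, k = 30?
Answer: -4800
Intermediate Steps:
T(O, P) = -10 (T(O, P) = -9 - 1 = -10)
(k*T(1, -3))*16 = (30*(-10))*16 = -300*16 = -4800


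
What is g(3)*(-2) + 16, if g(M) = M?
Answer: 10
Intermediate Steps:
g(3)*(-2) + 16 = 3*(-2) + 16 = -6 + 16 = 10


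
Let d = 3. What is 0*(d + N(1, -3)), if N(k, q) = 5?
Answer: 0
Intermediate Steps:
0*(d + N(1, -3)) = 0*(3 + 5) = 0*8 = 0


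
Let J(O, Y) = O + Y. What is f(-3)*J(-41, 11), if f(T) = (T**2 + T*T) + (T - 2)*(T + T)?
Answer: -1440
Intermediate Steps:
f(T) = 2*T**2 + 2*T*(-2 + T) (f(T) = (T**2 + T**2) + (-2 + T)*(2*T) = 2*T**2 + 2*T*(-2 + T))
f(-3)*J(-41, 11) = (4*(-3)*(-1 - 3))*(-41 + 11) = (4*(-3)*(-4))*(-30) = 48*(-30) = -1440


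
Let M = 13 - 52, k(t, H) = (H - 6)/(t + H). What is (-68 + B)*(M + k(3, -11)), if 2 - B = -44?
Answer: 3245/4 ≈ 811.25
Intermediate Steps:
k(t, H) = (-6 + H)/(H + t)
B = 46 (B = 2 - 1*(-44) = 2 + 44 = 46)
M = -39
(-68 + B)*(M + k(3, -11)) = (-68 + 46)*(-39 + (-6 - 11)/(-11 + 3)) = -22*(-39 - 17/(-8)) = -22*(-39 - 1/8*(-17)) = -22*(-39 + 17/8) = -22*(-295/8) = 3245/4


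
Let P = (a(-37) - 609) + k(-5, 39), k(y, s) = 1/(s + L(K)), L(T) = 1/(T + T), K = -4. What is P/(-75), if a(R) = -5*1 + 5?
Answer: 189391/23325 ≈ 8.1197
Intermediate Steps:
L(T) = 1/(2*T)
a(R) = 0 (a(R) = -5 + 5 = 0)
k(y, s) = 1/(-⅛ + s) (k(y, s) = 1/(s + (½)/(-4)) = 1/(s + (½)*(-¼)) = 1/(s - ⅛) = 1/(-⅛ + s))
P = -189391/311 (P = (0 - 609) + 8/(-1 + 8*39) = -609 + 8/(-1 + 312) = -609 + 8/311 = -189391/311 ≈ -608.97)
P/(-75) = -189391/311/(-75) = -189391/311*(-1/75) = 189391/23325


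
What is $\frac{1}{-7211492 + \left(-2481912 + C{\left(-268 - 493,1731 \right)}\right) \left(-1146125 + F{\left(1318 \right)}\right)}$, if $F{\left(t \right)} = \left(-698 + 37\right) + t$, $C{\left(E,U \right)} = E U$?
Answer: $\frac{1}{4351858250512} \approx 2.2979 \cdot 10^{-13}$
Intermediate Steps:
$F{\left(t \right)} = -661 + t$
$\frac{1}{-7211492 + \left(-2481912 + C{\left(-268 - 493,1731 \right)}\right) \left(-1146125 + F{\left(1318 \right)}\right)} = \frac{1}{-7211492 + \left(-2481912 + \left(-268 - 493\right) 1731\right) \left(-1146125 + \left(-661 + 1318\right)\right)} = \frac{1}{-7211492 + \left(-2481912 - 1317291\right) \left(-1146125 + 657\right)} = \frac{1}{-7211492 + \left(-2481912 - 1317291\right) \left(-1145468\right)} = \frac{1}{-7211492 - -4351865462004} = \frac{1}{-7211492 + 4351865462004} = \frac{1}{4351858250512}$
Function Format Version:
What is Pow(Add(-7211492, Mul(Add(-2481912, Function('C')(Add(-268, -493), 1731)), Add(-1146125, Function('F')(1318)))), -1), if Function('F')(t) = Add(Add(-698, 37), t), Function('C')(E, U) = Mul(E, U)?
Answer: Rational(1, 4351858250512) ≈ 2.2979e-13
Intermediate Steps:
Function('F')(t) = Add(-661, t)
Pow(Add(-7211492, Mul(Add(-2481912, Function('C')(Add(-268, -493), 1731)), Add(-1146125, Function('F')(1318)))), -1) = Pow(Add(-7211492, Mul(Add(-2481912, Mul(Add(-268, -493), 1731)), Add(-1146125, Add(-661, 1318)))), -1) = Pow(Add(-7211492, Mul(Add(-2481912, Mul(-761, 1731)), Add(-1146125, 657))), -1) = Pow(Add(-7211492, Mul(Add(-2481912, -1317291), -1145468)), -1) = Pow(Add(-7211492, Mul(-3799203, -1145468)), -1) = Pow(Add(-7211492, 4351865462004), -1) = Pow(4351858250512, -1) = Rational(1, 4351858250512)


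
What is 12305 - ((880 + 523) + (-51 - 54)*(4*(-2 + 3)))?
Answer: 11322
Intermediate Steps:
12305 - ((880 + 523) + (-51 - 54)*(4*(-2 + 3))) = 12305 - (1403 - 420) = 12305 - 1*983 = 12305 - 983 = 11322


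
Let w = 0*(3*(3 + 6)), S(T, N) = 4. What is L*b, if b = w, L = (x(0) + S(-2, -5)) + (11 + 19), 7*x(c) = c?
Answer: 0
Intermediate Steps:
x(c) = c/7
L = 34 (L = ((⅐)*0 + 4) + (11 + 19) = (0 + 4) + 30 = 4 + 30 = 34)
w = 0 (w = 0*(3*9) = 0*27 = 0)
b = 0
L*b = 34*0 = 0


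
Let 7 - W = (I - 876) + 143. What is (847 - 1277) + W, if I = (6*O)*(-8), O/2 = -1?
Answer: 214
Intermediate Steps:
O = -2 (O = 2*(-1) = -2)
I = 96 (I = (6*(-2))*(-8) = -12*(-8) = 96)
W = 644 (W = 7 - ((96 - 876) + 143) = 7 - (-780 + 143) = 7 - 1*(-637) = 7 + 637 = 644)
(847 - 1277) + W = (847 - 1277) + 644 = -430 + 644 = 214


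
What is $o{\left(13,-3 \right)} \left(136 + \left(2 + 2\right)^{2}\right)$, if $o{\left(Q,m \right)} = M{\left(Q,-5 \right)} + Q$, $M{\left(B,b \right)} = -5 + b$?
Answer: $456$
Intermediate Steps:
$o{\left(Q,m \right)} = -10 + Q$ ($o{\left(Q,m \right)} = \left(-5 - 5\right) + Q = -10 + Q$)
$o{\left(13,-3 \right)} \left(136 + \left(2 + 2\right)^{2}\right) = \left(-10 + 13\right) \left(136 + \left(2 + 2\right)^{2}\right) = 3 \left(136 + 4^{2}\right) = 3 \left(136 + 16\right) = 3 \cdot 152 = 456$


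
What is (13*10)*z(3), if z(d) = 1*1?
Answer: 130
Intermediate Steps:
z(d) = 1
(13*10)*z(3) = (13*10)*1 = 130*1 = 130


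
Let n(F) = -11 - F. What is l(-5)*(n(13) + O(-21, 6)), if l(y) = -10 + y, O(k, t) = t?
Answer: 270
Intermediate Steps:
l(-5)*(n(13) + O(-21, 6)) = (-10 - 5)*((-11 - 1*13) + 6) = -15*((-11 - 13) + 6) = -15*(-24 + 6) = -15*(-18) = 270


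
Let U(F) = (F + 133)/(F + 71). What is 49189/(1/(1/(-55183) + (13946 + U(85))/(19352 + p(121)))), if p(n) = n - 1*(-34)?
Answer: 2952909060481345/83963472918 ≈ 35169.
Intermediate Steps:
p(n) = 34 + n (p(n) = n + 34 = 34 + n)
U(F) = (133 + F)/(71 + F)
49189/(1/(1/(-55183) + (13946 + U(85))/(19352 + p(121)))) = 49189/(1/(1/(-55183) + (13946 + (133 + 85)/(71 + 85))/(19352 + (34 + 121)))) = 49189/(1/(-1/55183 + (13946 + 218/156)/(19352 + 155))) = 49189/(1/(-1/55183 + (13946 + (1/156)*218)/19507)) = 49189/(1/(-1/55183 + (13946 + 109/78)*(1/19507))) = 49189/(1/(-1/55183 + (1087897/78)*(1/19507))) = 49189/(1/(-1/55183 + 1087897/1521546)) = 49189/(1/(60031898605/83963472918)) = 49189/(83963472918/60031898605) = 49189*(60031898605/83963472918) = 2952909060481345/83963472918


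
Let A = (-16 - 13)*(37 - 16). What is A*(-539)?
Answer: 328251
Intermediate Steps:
A = -609 (A = -29*21 = -609)
A*(-539) = -609*(-539) = 328251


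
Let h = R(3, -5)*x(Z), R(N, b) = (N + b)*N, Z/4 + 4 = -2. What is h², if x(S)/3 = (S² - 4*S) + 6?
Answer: 148937616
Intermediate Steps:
Z = -24 (Z = -16 + 4*(-2) = -16 - 8 = -24)
R(N, b) = N*(N + b)
x(S) = 18 - 12*S + 3*S² (x(S) = 3*((S² - 4*S) + 6) = 3*(6 + S² - 4*S) = 18 - 12*S + 3*S²)
h = -12204 (h = (3*(3 - 5))*(18 - 12*(-24) + 3*(-24)²) = (3*(-2))*(18 + 288 + 3*576) = -6*(18 + 288 + 1728) = -6*2034 = -12204)
h² = (-12204)² = 148937616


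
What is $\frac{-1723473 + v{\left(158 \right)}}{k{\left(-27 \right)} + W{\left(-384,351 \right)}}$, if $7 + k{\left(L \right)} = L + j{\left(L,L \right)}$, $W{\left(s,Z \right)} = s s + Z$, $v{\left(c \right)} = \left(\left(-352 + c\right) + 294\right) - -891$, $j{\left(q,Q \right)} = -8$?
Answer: $- \frac{1722482}{147765} \approx -11.657$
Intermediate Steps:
$v{\left(c \right)} = 833 + c$ ($v{\left(c \right)} = \left(-58 + c\right) + 891 = 833 + c$)
$W{\left(s,Z \right)} = Z + s^{2}$ ($W{\left(s,Z \right)} = s^{2} + Z = Z + s^{2}$)
$k{\left(L \right)} = -15 + L$ ($k{\left(L \right)} = -7 + \left(L - 8\right) = -7 + \left(-8 + L\right) = -15 + L$)
$\frac{-1723473 + v{\left(158 \right)}}{k{\left(-27 \right)} + W{\left(-384,351 \right)}} = \frac{-1723473 + \left(833 + 158\right)}{\left(-15 - 27\right) + \left(351 + \left(-384\right)^{2}\right)} = \frac{-1723473 + 991}{-42 + \left(351 + 147456\right)} = - \frac{1722482}{-42 + 147807} = - \frac{1722482}{147765}$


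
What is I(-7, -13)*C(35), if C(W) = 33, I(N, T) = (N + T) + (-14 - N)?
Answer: -891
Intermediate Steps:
I(N, T) = -14 + T
I(-7, -13)*C(35) = (-14 - 13)*33 = -27*33 = -891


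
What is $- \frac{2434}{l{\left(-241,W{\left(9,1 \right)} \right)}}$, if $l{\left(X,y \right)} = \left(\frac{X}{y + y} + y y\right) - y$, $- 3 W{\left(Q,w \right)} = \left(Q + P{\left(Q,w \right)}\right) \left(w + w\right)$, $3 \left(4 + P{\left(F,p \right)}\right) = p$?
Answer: $- \frac{12617856}{259657} \approx -48.594$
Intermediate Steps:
$P{\left(F,p \right)} = -4 + \frac{p}{3}$
$W{\left(Q,w \right)} = - \frac{2 w \left(-4 + Q + \frac{w}{3}\right)}{3}$ ($W{\left(Q,w \right)} = - \frac{\left(Q + \left(-4 + \frac{w}{3}\right)\right) \left(w + w\right)}{3} = - \frac{\left(-4 + Q + \frac{w}{3}\right) 2 w}{3} = - \frac{2 w \left(-4 + Q + \frac{w}{3}\right)}{3}$)
$l{\left(X,y \right)} = y^{2} - y + \frac{X}{2 y}$ ($l{\left(X,y \right)} = \left(\frac{X}{2 y} + y^{2}\right) - y = \left(y^{2} + \frac{X}{2 y}\right) - y = y^{2} - y + \frac{X}{2 y}$)
$- \frac{2434}{l{\left(-241,W{\left(9,1 \right)} \right)}} = - \frac{2434}{\left(\frac{2}{9} \cdot 1 \left(12 - 1 - 27\right)\right)^{2} - \frac{2}{9} \cdot 1 \left(12 - 1 - 27\right) + \frac{1}{2} \left(-241\right) \frac{1}{\frac{2}{9} \cdot 1 \left(12 - 1 - 27\right)}} = - \frac{2434}{\left(\frac{2}{9} \cdot 1 \left(-16\right)\right)^{2} - \frac{2}{9} \cdot 1 \left(-16\right) + \frac{1}{2} \left(-241\right) \frac{1}{\frac{2}{9} \cdot 1 \left(-16\right)}} = - \frac{2434}{\left(- \frac{32}{9}\right)^{2} - - \frac{32}{9} + \frac{1}{2} \left(-241\right) \frac{1}{- \frac{32}{9}}} = - \frac{2434}{\frac{1024}{81} + \frac{32}{9} + \frac{1}{2} \left(-241\right) \left(- \frac{9}{32}\right)} = - \frac{2434}{\frac{1024}{81} + \frac{32}{9} + \frac{2169}{64}} = - \frac{2434}{\frac{259657}{5184}} = \left(-2434\right) \frac{5184}{259657} = - \frac{12617856}{259657}$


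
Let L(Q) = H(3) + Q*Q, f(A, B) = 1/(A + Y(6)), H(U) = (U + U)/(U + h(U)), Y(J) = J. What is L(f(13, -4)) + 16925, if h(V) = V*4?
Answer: 30550352/1805 ≈ 16925.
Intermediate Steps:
h(V) = 4*V
H(U) = ⅖ (H(U) = (U + U)/(U + 4*U) = (2*U)/((5*U)) = (2*U)*(1/(5*U)) = ⅖)
f(A, B) = 1/(6 + A) (f(A, B) = 1/(A + 6) = 1/(6 + A))
L(Q) = ⅖ + Q² (L(Q) = ⅖ + Q*Q = ⅖ + Q²)
L(f(13, -4)) + 16925 = (⅖ + (1/(6 + 13))²) + 16925 = (⅖ + (1/19)²) + 16925 = (⅖ + 1/361) + 16925 = 727/1805 + 16925 = 30550352/1805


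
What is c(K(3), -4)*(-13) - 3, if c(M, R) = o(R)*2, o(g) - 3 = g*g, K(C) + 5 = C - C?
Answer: -497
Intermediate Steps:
K(C) = -5 (K(C) = -5 + (C - C) = -5 + 0 = -5)
o(g) = 3 + g² (o(g) = 3 + g*g = 3 + g²)
c(M, R) = 6 + 2*R² (c(M, R) = (3 + R²)*2 = 6 + 2*R²)
c(K(3), -4)*(-13) - 3 = (6 + 2*(-4)²)*(-13) - 3 = (6 + 2*16)*(-13) - 3 = (6 + 32)*(-13) - 3 = 38*(-13) - 3 = -494 - 3 = -497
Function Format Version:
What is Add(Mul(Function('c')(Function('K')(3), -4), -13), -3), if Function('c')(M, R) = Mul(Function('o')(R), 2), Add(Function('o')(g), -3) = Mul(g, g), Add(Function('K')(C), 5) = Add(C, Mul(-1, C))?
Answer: -497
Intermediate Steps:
Function('K')(C) = -5 (Function('K')(C) = Add(-5, Add(C, Mul(-1, C))) = Add(-5, 0) = -5)
Function('o')(g) = Add(3, Pow(g, 2)) (Function('o')(g) = Add(3, Mul(g, g)) = Add(3, Pow(g, 2)))
Function('c')(M, R) = Add(6, Mul(2, Pow(R, 2))) (Function('c')(M, R) = Mul(Add(3, Pow(R, 2)), 2) = Add(6, Mul(2, Pow(R, 2))))
Add(Mul(Function('c')(Function('K')(3), -4), -13), -3) = Add(Mul(Add(6, Mul(2, Pow(-4, 2))), -13), -3) = Add(Mul(Add(6, Mul(2, 16)), -13), -3) = Add(Mul(Add(6, 32), -13), -3) = Add(Mul(38, -13), -3) = Add(-494, -3) = -497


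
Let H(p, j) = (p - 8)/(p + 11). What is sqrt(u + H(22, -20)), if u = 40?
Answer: sqrt(44022)/33 ≈ 6.3580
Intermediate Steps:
H(p, j) = (-8 + p)/(11 + p)
sqrt(u + H(22, -20)) = sqrt(40 + (-8 + 22)/(11 + 22)) = sqrt(40 + 14/33) = sqrt(1334/33) = sqrt(44022)/33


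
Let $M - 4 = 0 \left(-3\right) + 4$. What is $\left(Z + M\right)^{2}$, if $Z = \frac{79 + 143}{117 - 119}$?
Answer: $10609$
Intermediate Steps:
$M = 8$ ($M = 4 + \left(0 \left(-3\right) + 4\right) = 4 + \left(0 + 4\right) = 4 + 4 = 8$)
$Z = -111$ ($Z = \frac{222}{-2} = 222 \left(- \frac{1}{2}\right) = -111$)
$\left(Z + M\right)^{2} = \left(-111 + 8\right)^{2} = \left(-103\right)^{2} = 10609$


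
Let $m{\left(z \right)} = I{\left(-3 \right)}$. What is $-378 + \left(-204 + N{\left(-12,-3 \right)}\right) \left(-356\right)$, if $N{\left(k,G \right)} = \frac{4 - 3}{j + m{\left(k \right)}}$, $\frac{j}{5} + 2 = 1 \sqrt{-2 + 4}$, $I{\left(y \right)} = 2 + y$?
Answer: $\frac{5133382}{71} + \frac{1780 \sqrt{2}}{71} \approx 72337.0$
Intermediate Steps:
$m{\left(z \right)} = -1$ ($m{\left(z \right)} = 2 - 3 = -1$)
$j = -10 + 5 \sqrt{2}$ ($j = -10 + 5 \cdot 1 \sqrt{-2 + 4} = -10 + 5 \cdot 1 \sqrt{2} = -10 + 5 \sqrt{2} \approx -2.9289$)
$N{\left(k,G \right)} = \frac{1}{-11 + 5 \sqrt{2}}$ ($N{\left(k,G \right)} = \frac{4 - 3}{\left(-10 + 5 \sqrt{2}\right) - 1} = 1 \frac{1}{-11 + 5 \sqrt{2}} = \frac{1}{-11 + 5 \sqrt{2}}$)
$-378 + \left(-204 + N{\left(-12,-3 \right)}\right) \left(-356\right) = -378 + \left(-204 - \left(\frac{11}{71} + \frac{5 \sqrt{2}}{71}\right)\right) \left(-356\right) = -378 + \left(- \frac{14495}{71} - \frac{5 \sqrt{2}}{71}\right) \left(-356\right) = -378 + \left(\frac{5160220}{71} + \frac{1780 \sqrt{2}}{71}\right) = \frac{5133382}{71} + \frac{1780 \sqrt{2}}{71}$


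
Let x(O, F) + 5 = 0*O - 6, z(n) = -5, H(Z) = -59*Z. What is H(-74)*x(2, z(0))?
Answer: -48026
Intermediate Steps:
x(O, F) = -11 (x(O, F) = -5 + (0*O - 6) = -5 + (0 - 6) = -5 - 6 = -11)
H(-74)*x(2, z(0)) = -59*(-74)*(-11) = 4366*(-11) = -48026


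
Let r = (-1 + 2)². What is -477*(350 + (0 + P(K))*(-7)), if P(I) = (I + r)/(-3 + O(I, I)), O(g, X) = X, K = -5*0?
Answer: -168063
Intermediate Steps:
r = 1 (r = 1² = 1)
K = 0
P(I) = (1 + I)/(-3 + I) (P(I) = (I + 1)/(-3 + I) = (1 + I)/(-3 + I))
-477*(350 + (0 + P(K))*(-7)) = -477*(350 + (0 + (1 + 0)/(-3 + 0))*(-7)) = -477*(350 + (0 + 1/(-3))*(-7)) = -477*(350 + (0 - ⅓*1)*(-7)) = -477*(350 + (0 - ⅓)*(-7)) = -477*(350 - ⅓*(-7)) = -477*(350 + 7/3) = -477*1057/3 = -168063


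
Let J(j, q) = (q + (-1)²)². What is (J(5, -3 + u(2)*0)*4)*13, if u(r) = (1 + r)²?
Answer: 208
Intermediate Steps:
J(j, q) = (1 + q)² (J(j, q) = (q + 1)² = (1 + q)²)
(J(5, -3 + u(2)*0)*4)*13 = ((1 + (-3 + (1 + 2)²*0))²*4)*13 = ((1 + (-3 + 3²*0))²*4)*13 = ((1 + (-3 + 9*0))²*4)*13 = ((1 + (-3 + 0))²*4)*13 = ((1 - 3)²*4)*13 = ((-2)²*4)*13 = (4*4)*13 = 16*13 = 208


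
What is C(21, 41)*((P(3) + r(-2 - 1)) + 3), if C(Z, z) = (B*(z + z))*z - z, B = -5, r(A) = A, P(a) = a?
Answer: -50553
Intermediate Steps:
C(Z, z) = -z - 10*z² (C(Z, z) = (-5*(z + z))*z - z = (-10*z)*z - z = -10*z² - z = -z - 10*z²)
C(21, 41)*((P(3) + r(-2 - 1)) + 3) = (-1*41*(1 + 10*41))*((3 + (-2 - 1)) + 3) = (-1*41*(1 + 410))*((3 - 3) + 3) = (-1*41*411)*(0 + 3) = -16851*3 = -50553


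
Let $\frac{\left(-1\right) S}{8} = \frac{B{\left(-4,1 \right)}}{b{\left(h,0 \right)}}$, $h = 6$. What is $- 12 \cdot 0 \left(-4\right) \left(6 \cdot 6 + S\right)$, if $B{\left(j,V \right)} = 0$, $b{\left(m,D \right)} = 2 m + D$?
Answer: $0$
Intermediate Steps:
$b{\left(m,D \right)} = D + 2 m$
$S = 0$ ($S = - 8 \frac{0}{0 + 2 \cdot 6} = - 8 \frac{0}{0 + 12} = - 8 \cdot \frac{0}{12} = - 8 \cdot 0 \cdot \frac{1}{12} = \left(-8\right) 0 = 0$)
$- 12 \cdot 0 \left(-4\right) \left(6 \cdot 6 + S\right) = - 12 \cdot 0 \left(-4\right) \left(6 \cdot 6 + 0\right) = \left(-12\right) 0 \left(36 + 0\right) = 0 \cdot 36 = 0$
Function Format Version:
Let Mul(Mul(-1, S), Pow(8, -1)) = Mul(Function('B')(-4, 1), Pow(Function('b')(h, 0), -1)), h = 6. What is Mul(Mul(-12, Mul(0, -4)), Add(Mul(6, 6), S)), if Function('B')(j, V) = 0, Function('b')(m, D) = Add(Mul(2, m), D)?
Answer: 0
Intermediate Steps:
Function('b')(m, D) = Add(D, Mul(2, m))
S = 0 (S = Mul(-8, Mul(0, Pow(Add(0, Mul(2, 6)), -1))) = Mul(-8, Mul(0, Pow(Add(0, 12), -1))) = Mul(-8, Mul(0, Pow(12, -1))) = Mul(-8, Mul(0, Rational(1, 12))) = Mul(-8, 0) = 0)
Mul(Mul(-12, Mul(0, -4)), Add(Mul(6, 6), S)) = Mul(Mul(-12, Mul(0, -4)), Add(Mul(6, 6), 0)) = Mul(Mul(-12, 0), Add(36, 0)) = Mul(0, 36) = 0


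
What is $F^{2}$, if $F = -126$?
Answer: $15876$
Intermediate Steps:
$F^{2} = \left(-126\right)^{2} = 15876$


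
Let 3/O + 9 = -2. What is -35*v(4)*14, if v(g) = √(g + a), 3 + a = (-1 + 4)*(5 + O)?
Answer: -490*√1837/11 ≈ -1909.2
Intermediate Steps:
O = -3/11 (O = 3/(-9 - 2) = 3/(-11) = 3*(-1/11) = -3/11 ≈ -0.27273)
a = 123/11 (a = -3 + (-1 + 4)*(5 - 3/11) = -3 + 3*(52/11) = -3 + 156/11 = 123/11 ≈ 11.182)
v(g) = √(123/11 + g) (v(g) = √(g + 123/11) = √(123/11 + g))
-35*v(4)*14 = -35*√(1353 + 121*4)/11*14 = -35*√(1353 + 484)/11*14 = -35*√1837/11*14 = -490*√1837/11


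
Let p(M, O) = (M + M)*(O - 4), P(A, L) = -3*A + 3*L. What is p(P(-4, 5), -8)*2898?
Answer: -1877904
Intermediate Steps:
p(M, O) = 2*M*(-4 + O) (p(M, O) = (2*M)*(-4 + O) = 2*M*(-4 + O))
p(P(-4, 5), -8)*2898 = (2*(-3*(-4) + 3*5)*(-4 - 8))*2898 = (2*(12 + 15)*(-12))*2898 = (2*27*(-12))*2898 = -648*2898 = -1877904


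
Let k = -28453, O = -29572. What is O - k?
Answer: -1119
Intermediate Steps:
O - k = -29572 - 1*(-28453) = -29572 + 28453 = -1119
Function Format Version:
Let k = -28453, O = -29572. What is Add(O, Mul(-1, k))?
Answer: -1119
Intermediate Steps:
Add(O, Mul(-1, k)) = Add(-29572, Mul(-1, -28453)) = Add(-29572, 28453) = -1119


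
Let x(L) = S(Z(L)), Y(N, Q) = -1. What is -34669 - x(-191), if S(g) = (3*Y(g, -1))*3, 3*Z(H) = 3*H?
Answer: -34660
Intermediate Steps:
Z(H) = H (Z(H) = (3*H)/3 = H)
S(g) = -9 (S(g) = (3*(-1))*3 = -3*3 = -9)
x(L) = -9
-34669 - x(-191) = -34669 - 1*(-9) = -34669 + 9 = -34660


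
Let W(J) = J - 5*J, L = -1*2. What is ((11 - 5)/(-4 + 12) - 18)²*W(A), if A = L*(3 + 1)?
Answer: 9522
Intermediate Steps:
L = -2
A = -8 (A = -2*(3 + 1) = -2*4 = -8)
W(J) = -4*J
((11 - 5)/(-4 + 12) - 18)²*W(A) = ((11 - 5)/(-4 + 12) - 18)²*(-4*(-8)) = (6/8 - 18)²*32 = (6*(⅛) - 18)²*32 = (¾ - 18)²*32 = (-69/4)²*32 = (4761/16)*32 = 9522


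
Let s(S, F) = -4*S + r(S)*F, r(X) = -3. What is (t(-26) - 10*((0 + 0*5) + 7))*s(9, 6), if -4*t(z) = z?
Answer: 3429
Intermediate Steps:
t(z) = -z/4
s(S, F) = -4*S - 3*F
(t(-26) - 10*((0 + 0*5) + 7))*s(9, 6) = (-1/4*(-26) - 10*((0 + 0*5) + 7))*(-4*9 - 3*6) = (13/2 - 10*((0 + 0) + 7))*(-36 - 18) = (13/2 - 10*(0 + 7))*(-54) = (13/2 - 10*7)*(-54) = (13/2 - 70)*(-54) = -127/2*(-54) = 3429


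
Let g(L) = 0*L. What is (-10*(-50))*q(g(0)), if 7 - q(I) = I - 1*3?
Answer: 5000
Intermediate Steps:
g(L) = 0
q(I) = 10 - I (q(I) = 7 - (I - 1*3) = 7 - (I - 3) = 7 - (-3 + I) = 7 + (3 - I) = 10 - I)
(-10*(-50))*q(g(0)) = (-10*(-50))*(10 - 1*0) = 500*(10 + 0) = 500*10 = 5000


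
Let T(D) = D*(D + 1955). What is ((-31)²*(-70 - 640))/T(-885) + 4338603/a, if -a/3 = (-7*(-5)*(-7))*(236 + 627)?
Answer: 30274885036/4004367465 ≈ 7.5605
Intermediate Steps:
a = 634305 (a = -3*-7*(-5)*(-7)*(236 + 627) = -3*35*(-7)*863 = -(-735)*863 = -3*(-211435) = 634305)
T(D) = D*(1955 + D)
((-31)²*(-70 - 640))/T(-885) + 4338603/a = ((-31)²*(-70 - 640))/((-885*(1955 - 885))) + 4338603/634305 = (961*(-710))/((-885*1070)) + 4338603*(1/634305) = -682310/(-946950) + 1446201/211435 = -682310*(-1/946950) + 1446201/211435 = 68231/94695 + 1446201/211435 = 30274885036/4004367465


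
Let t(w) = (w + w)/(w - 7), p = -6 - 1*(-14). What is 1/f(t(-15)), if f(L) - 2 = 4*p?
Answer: 1/34 ≈ 0.029412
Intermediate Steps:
p = 8 (p = -6 + 14 = 8)
t(w) = 2*w/(-7 + w) (t(w) = (2*w)/(-7 + w) = 2*w/(-7 + w))
f(L) = 34 (f(L) = 2 + 4*8 = 2 + 32 = 34)
1/f(t(-15)) = 1/34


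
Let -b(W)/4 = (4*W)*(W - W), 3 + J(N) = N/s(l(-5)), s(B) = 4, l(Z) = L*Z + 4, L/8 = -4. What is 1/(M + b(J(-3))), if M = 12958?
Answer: 1/12958 ≈ 7.7172e-5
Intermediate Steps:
L = -32 (L = 8*(-4) = -32)
l(Z) = 4 - 32*Z (l(Z) = -32*Z + 4 = 4 - 32*Z)
J(N) = -3 + N/4
b(W) = 0 (b(W) = -4*4*W*(W - W) = -4*4*W*0 = -4*0 = 0)
1/(M + b(J(-3))) = 1/(12958 + 0) = 1/12958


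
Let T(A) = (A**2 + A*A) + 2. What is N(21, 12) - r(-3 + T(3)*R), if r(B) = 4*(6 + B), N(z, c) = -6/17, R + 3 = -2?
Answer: 6590/17 ≈ 387.65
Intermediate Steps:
T(A) = 2 + 2*A**2 (T(A) = (A**2 + A**2) + 2 = 2*A**2 + 2 = 2 + 2*A**2)
R = -5 (R = -3 - 2 = -5)
N(z, c) = -6/17 (N(z, c) = -6*1/17 = -6/17)
r(B) = 24 + 4*B
N(21, 12) - r(-3 + T(3)*R) = -6/17 - (24 + 4*(-3 + (2 + 2*3**2)*(-5))) = -6/17 - (24 + 4*(-3 + (2 + 2*9)*(-5))) = -6/17 - (24 + 4*(-3 + (2 + 18)*(-5))) = -6/17 - (24 + 4*(-3 + 20*(-5))) = -6/17 - (24 + 4*(-3 - 100)) = -6/17 - (24 + 4*(-103)) = -6/17 - (24 - 412) = -6/17 - 1*(-388) = -6/17 + 388 = 6590/17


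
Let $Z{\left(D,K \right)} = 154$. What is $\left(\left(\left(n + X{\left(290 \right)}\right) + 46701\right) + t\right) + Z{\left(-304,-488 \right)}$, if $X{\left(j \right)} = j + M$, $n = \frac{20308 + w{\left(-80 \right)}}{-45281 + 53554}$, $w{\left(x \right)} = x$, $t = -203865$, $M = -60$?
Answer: $- \frac{1297020712}{8273} \approx -1.5678 \cdot 10^{5}$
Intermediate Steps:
$n = \frac{20228}{8273}$ ($n = \frac{20308 - 80}{-45281 + 53554} = \frac{20228}{8273} \approx 2.4451$)
$X{\left(j \right)} = -60 + j$ ($X{\left(j \right)} = j - 60 = -60 + j$)
$\left(\left(\left(n + X{\left(290 \right)}\right) + 46701\right) + t\right) + Z{\left(-304,-488 \right)} = \left(\left(\left(\frac{20228}{8273} + \left(-60 + 290\right)\right) + 46701\right) - 203865\right) + 154 = \left(\left(\left(\frac{20228}{8273} + 230\right) + 46701\right) - 203865\right) + 154 = \left(\left(\frac{1923018}{8273} + 46701\right) - 203865\right) + 154 = \left(\frac{388280391}{8273} - 203865\right) + 154 = - \frac{1298294754}{8273} + 154 = - \frac{1297020712}{8273}$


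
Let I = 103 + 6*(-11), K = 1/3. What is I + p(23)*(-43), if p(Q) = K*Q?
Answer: -878/3 ≈ -292.67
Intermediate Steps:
K = ⅓ ≈ 0.33333
I = 37 (I = 103 - 66 = 37)
p(Q) = Q/3
I + p(23)*(-43) = 37 + ((⅓)*23)*(-43) = 37 + (23/3)*(-43) = 37 - 989/3 = -878/3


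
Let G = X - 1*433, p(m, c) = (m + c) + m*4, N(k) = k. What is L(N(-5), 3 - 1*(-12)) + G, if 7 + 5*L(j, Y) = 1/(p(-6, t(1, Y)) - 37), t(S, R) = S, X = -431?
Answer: -285583/330 ≈ -865.40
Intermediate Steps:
p(m, c) = c + 5*m (p(m, c) = (c + m) + 4*m = c + 5*m)
L(j, Y) = -463/330 (L(j, Y) = -7/5 + 1/(5*((1 + 5*(-6)) - 37)) = -7/5 + 1/(5*((1 - 30) - 37)) = -7/5 + 1/(5*(-29 - 37)) = -7/5 + (⅕)/(-66) = -7/5 + (⅕)*(-1/66) = -7/5 - 1/330 = -463/330)
G = -864 (G = -431 - 1*433 = -431 - 433 = -864)
L(N(-5), 3 - 1*(-12)) + G = -463/330 - 864 = -285583/330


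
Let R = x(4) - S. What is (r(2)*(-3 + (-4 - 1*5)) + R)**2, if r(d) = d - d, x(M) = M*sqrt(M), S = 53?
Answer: 2025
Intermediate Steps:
x(M) = M**(3/2)
r(d) = 0
R = -45 (R = 4**(3/2) - 1*53 = 8 - 53 = -45)
(r(2)*(-3 + (-4 - 1*5)) + R)**2 = (0*(-3 + (-4 - 1*5)) - 45)**2 = (0*(-3 + (-4 - 5)) - 45)**2 = (0*(-3 - 9) - 45)**2 = (0*(-12) - 45)**2 = (0 - 45)**2 = (-45)**2 = 2025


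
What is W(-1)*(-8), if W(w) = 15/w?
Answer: 120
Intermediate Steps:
W(-1)*(-8) = (15/(-1))*(-8) = (15*(-1))*(-8) = -15*(-8) = 120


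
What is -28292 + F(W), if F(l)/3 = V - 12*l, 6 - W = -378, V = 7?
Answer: -42095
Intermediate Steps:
W = 384 (W = 6 - 1*(-378) = 6 + 378 = 384)
F(l) = 21 - 36*l (F(l) = 3*(7 - 12*l) = 21 - 36*l)
-28292 + F(W) = -28292 + (21 - 36*384) = -28292 + (21 - 13824) = -28292 - 13803 = -42095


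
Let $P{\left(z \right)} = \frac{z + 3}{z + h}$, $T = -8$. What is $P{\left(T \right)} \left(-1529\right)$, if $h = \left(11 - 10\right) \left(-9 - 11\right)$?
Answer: $- \frac{7645}{28} \approx -273.04$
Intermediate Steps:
$h = -20$ ($h = 1 \left(-20\right) = -20$)
$P{\left(z \right)} = \frac{3 + z}{-20 + z}$ ($P{\left(z \right)} = \frac{z + 3}{z - 20} = \frac{3 + z}{-20 + z}$)
$P{\left(T \right)} \left(-1529\right) = \frac{3 - 8}{-20 - 8} \left(-1529\right) = \frac{1}{-28} \left(-5\right) \left(-1529\right) = \left(- \frac{1}{28}\right) \left(-5\right) \left(-1529\right) = \frac{5}{28} \left(-1529\right) = - \frac{7645}{28}$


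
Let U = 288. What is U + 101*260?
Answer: 26548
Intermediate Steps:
U + 101*260 = 288 + 101*260 = 288 + 26260 = 26548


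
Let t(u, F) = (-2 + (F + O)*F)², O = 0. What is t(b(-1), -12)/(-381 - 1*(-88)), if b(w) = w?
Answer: -20164/293 ≈ -68.819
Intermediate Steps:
t(u, F) = (-2 + F²)² (t(u, F) = (-2 + (F + 0)*F)² = (-2 + F*F)² = (-2 + F²)²)
t(b(-1), -12)/(-381 - 1*(-88)) = (-2 + (-12)²)²/(-381 - 1*(-88)) = (-2 + 144)²/(-381 + 88) = 142²/(-293) = 20164*(-1/293) = -20164/293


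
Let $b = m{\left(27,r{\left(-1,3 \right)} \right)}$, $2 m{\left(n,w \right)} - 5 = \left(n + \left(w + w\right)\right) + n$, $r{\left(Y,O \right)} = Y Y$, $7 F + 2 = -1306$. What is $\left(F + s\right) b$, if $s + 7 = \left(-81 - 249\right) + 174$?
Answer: $- \frac{149389}{14} \approx -10671.0$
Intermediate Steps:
$F = - \frac{1308}{7}$ ($F = - \frac{2}{7} + \frac{1}{7} \left(-1306\right) = - \frac{2}{7} - \frac{1306}{7} = - \frac{1308}{7} \approx -186.86$)
$r{\left(Y,O \right)} = Y^{2}$
$s = -163$ ($s = -7 + \left(\left(-81 - 249\right) + 174\right) = -7 + \left(-330 + 174\right) = -7 - 156 = -163$)
$m{\left(n,w \right)} = \frac{5}{2} + n + w$ ($m{\left(n,w \right)} = \frac{5}{2} + \frac{\left(n + \left(w + w\right)\right) + n}{2} = \frac{5}{2} + \frac{\left(n + 2 w\right) + n}{2} = \frac{5}{2} + \frac{2 n + 2 w}{2} = \frac{5}{2} + \left(n + w\right) = \frac{5}{2} + n + w$)
$b = \frac{61}{2}$ ($b = \frac{5}{2} + 27 + \left(-1\right)^{2} = \frac{5}{2} + 27 + 1 = \frac{61}{2} \approx 30.5$)
$\left(F + s\right) b = \left(- \frac{1308}{7} - 163\right) \frac{61}{2} = \left(- \frac{2449}{7}\right) \frac{61}{2} = - \frac{149389}{14}$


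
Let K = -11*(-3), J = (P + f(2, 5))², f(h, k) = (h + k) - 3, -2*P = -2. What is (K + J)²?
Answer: 3364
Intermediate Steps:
P = 1 (P = -½*(-2) = 1)
f(h, k) = -3 + h + k
J = 25 (J = (1 + (-3 + 2 + 5))² = (1 + 4)² = 5² = 25)
K = 33
(K + J)² = (33 + 25)² = 58² = 3364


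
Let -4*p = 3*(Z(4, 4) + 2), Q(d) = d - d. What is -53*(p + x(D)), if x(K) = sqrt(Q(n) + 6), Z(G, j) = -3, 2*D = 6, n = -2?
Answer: -159/4 - 53*sqrt(6) ≈ -169.57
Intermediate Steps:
D = 3 (D = (1/2)*6 = 3)
Q(d) = 0
p = 3/4 (p = -3*(-3 + 2)/4 = -3*(-1)/4 = -1/4*(-3) = 3/4 ≈ 0.75000)
x(K) = sqrt(6) (x(K) = sqrt(0 + 6) = sqrt(6))
-53*(p + x(D)) = -53*(3/4 + sqrt(6)) = -159/4 - 53*sqrt(6)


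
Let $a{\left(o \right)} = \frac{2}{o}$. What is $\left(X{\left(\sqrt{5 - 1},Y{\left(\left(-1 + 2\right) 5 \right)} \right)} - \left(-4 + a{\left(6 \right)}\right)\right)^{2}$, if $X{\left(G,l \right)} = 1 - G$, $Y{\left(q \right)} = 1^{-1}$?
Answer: $\frac{64}{9} \approx 7.1111$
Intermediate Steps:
$Y{\left(q \right)} = 1$
$\left(X{\left(\sqrt{5 - 1},Y{\left(\left(-1 + 2\right) 5 \right)} \right)} - \left(-4 + a{\left(6 \right)}\right)\right)^{2} = \left(\left(1 - \sqrt{5 - 1}\right) + \left(4 - \frac{2}{6}\right)\right)^{2} = \left(\left(1 - \sqrt{4}\right) + \left(4 - 2 \cdot \frac{1}{6}\right)\right)^{2} = \left(\left(1 - 2\right) + \left(4 - \frac{1}{3}\right)\right)^{2} = \left(-1 + \frac{11}{3}\right)^{2} = \left(\frac{8}{3}\right)^{2} = \frac{64}{9}$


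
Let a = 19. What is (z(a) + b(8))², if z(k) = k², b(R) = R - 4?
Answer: 133225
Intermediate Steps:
b(R) = -4 + R
(z(a) + b(8))² = (19² + (-4 + 8))² = (361 + 4)² = 365² = 133225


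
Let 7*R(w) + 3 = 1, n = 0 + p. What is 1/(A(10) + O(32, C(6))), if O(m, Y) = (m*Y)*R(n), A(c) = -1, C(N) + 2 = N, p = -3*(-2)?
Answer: -7/263 ≈ -0.026616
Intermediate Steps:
p = 6
C(N) = -2 + N
n = 6 (n = 0 + 6 = 6)
R(w) = -2/7 (R(w) = -3/7 + (1/7)*1 = -3/7 + 1/7 = -2/7)
O(m, Y) = -2*Y*m/7 (O(m, Y) = (m*Y)*(-2/7) = (Y*m)*(-2/7) = -2*Y*m/7)
1/(A(10) + O(32, C(6))) = 1/(-1 - 2/7*(-2 + 6)*32) = 1/(-1 - 2/7*4*32) = 1/(-1 - 256/7) = 1/(-263/7) = -7/263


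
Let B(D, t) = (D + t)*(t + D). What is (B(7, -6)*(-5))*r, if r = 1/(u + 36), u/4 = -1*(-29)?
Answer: -5/152 ≈ -0.032895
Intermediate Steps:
u = 116 (u = 4*(-1*(-29)) = 4*29 = 116)
B(D, t) = (D + t)**2 (B(D, t) = (D + t)*(D + t) = (D + t)**2)
r = 1/152 (r = 1/(116 + 36) = 1/152 ≈ 0.0065789)
(B(7, -6)*(-5))*r = ((7 - 6)**2*(-5))*(1/152) = (1**2*(-5))*(1/152) = (1*(-5))*(1/152) = -5*1/152 = -5/152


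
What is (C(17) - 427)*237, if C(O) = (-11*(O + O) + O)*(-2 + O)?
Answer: -1370334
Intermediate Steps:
C(O) = -21*O*(-2 + O) (C(O) = (-22*O + O)*(-2 + O) = (-21*O)*(-2 + O) = -21*O*(-2 + O))
(C(17) - 427)*237 = (21*17*(2 - 1*17) - 427)*237 = (21*17*(2 - 17) - 427)*237 = (21*17*(-15) - 427)*237 = (-5355 - 427)*237 = -5782*237 = -1370334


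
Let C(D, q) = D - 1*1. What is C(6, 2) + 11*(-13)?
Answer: -138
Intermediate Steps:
C(D, q) = -1 + D (C(D, q) = D - 1 = -1 + D)
C(6, 2) + 11*(-13) = (-1 + 6) + 11*(-13) = 5 - 143 = -138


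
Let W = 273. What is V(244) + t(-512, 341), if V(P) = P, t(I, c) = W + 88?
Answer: 605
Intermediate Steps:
t(I, c) = 361 (t(I, c) = 273 + 88 = 361)
V(244) + t(-512, 341) = 244 + 361 = 605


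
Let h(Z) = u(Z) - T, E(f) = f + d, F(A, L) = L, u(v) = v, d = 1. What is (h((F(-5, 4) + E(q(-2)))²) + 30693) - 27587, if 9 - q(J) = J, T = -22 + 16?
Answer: 3368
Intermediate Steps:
T = -6
q(J) = 9 - J
E(f) = 1 + f (E(f) = f + 1 = 1 + f)
h(Z) = 6 + Z (h(Z) = Z - 1*(-6) = Z + 6 = 6 + Z)
(h((F(-5, 4) + E(q(-2)))²) + 30693) - 27587 = ((6 + (4 + (1 + (9 - 1*(-2))))²) + 30693) - 27587 = ((6 + (4 + (1 + (9 + 2)))²) + 30693) - 27587 = ((6 + (4 + (1 + 11))²) + 30693) - 27587 = ((6 + (4 + 12)²) + 30693) - 27587 = ((6 + 16²) + 30693) - 27587 = ((6 + 256) + 30693) - 27587 = (262 + 30693) - 27587 = 30955 - 27587 = 3368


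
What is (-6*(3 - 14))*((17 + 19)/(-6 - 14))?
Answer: -594/5 ≈ -118.80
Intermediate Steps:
(-6*(3 - 14))*((17 + 19)/(-6 - 14)) = (-6*(-11))*(36/(-20)) = 66*(36*(-1/20)) = 66*(-9/5) = -594/5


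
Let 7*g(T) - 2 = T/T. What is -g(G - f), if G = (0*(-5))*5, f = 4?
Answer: -3/7 ≈ -0.42857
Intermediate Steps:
G = 0 (G = 0*5 = 0)
g(T) = 3/7 (g(T) = 2/7 + (T/T)/7 = 2/7 + (⅐)*1 = 2/7 + ⅐ = 3/7)
-g(G - f) = -1*3/7 = -3/7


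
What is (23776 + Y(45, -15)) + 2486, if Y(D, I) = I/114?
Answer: 997951/38 ≈ 26262.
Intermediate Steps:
Y(D, I) = I/114 (Y(D, I) = I*(1/114) = I/114)
(23776 + Y(45, -15)) + 2486 = (23776 + (1/114)*(-15)) + 2486 = (23776 - 5/38) + 2486 = 903483/38 + 2486 = 997951/38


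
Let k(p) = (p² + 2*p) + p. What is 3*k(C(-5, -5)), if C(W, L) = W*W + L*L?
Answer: 7950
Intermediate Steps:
C(W, L) = L² + W² (C(W, L) = W² + L² = L² + W²)
k(p) = p² + 3*p
3*k(C(-5, -5)) = 3*(((-5)² + (-5)²)*(3 + ((-5)² + (-5)²))) = 3*((25 + 25)*(3 + (25 + 25))) = 3*(50*(3 + 50)) = 3*(50*53) = 3*2650 = 7950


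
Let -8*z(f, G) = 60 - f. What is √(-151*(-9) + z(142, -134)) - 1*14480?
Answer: -14480 + √5477/2 ≈ -14443.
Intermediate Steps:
z(f, G) = -15/2 + f/8 (z(f, G) = -(60 - f)/8 = -15/2 + f/8)
√(-151*(-9) + z(142, -134)) - 1*14480 = √(-151*(-9) + (-15/2 + (⅛)*142)) - 1*14480 = √(1359 + (-15/2 + 71/4)) - 14480 = √(1359 + 41/4) - 14480 = √(5477/4) - 14480 = √5477/2 - 14480 = -14480 + √5477/2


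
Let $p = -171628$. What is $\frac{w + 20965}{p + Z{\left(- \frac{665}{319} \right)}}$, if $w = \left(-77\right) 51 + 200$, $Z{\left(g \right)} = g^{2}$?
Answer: $- \frac{34395218}{342443033} \approx -0.10044$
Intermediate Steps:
$w = -3727$ ($w = -3927 + 200 = -3727$)
$\frac{w + 20965}{p + Z{\left(- \frac{665}{319} \right)}} = \frac{-3727 + 20965}{-171628 + \left(- \frac{665}{319}\right)^{2}} = \frac{17238}{-171628 + \left(\left(-665\right) \frac{1}{319}\right)^{2}} = \frac{17238}{-171628 + \left(- \frac{665}{319}\right)^{2}} = \frac{17238}{-171628 + \frac{442225}{101761}} = \frac{17238}{- \frac{17464594683}{101761}} = 17238 \left(- \frac{101761}{17464594683}\right) = - \frac{34395218}{342443033}$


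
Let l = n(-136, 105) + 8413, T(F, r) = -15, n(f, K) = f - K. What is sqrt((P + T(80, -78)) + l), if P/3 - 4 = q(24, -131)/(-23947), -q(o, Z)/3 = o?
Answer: sqrt(4684590183273)/23947 ≈ 90.383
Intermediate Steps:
q(o, Z) = -3*o
P = 287580/23947 (P = 12 + 3*(-3*24/(-23947)) = 12 + 3*(-72*(-1/23947)) = 12 + 3*(72/23947) = 12 + 216/23947 = 287580/23947 ≈ 12.009)
l = 8172 (l = (-136 - 1*105) + 8413 = (-136 - 105) + 8413 = -241 + 8413 = 8172)
sqrt((P + T(80, -78)) + l) = sqrt((287580/23947 - 15) + 8172) = sqrt(-71625/23947 + 8172) = sqrt(195623259/23947) = sqrt(4684590183273)/23947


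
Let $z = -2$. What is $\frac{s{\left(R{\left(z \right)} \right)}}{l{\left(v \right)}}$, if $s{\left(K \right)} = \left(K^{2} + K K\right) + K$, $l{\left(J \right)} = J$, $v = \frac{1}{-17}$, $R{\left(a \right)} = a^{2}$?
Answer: $-612$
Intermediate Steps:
$v = - \frac{1}{17} \approx -0.058824$
$s{\left(K \right)} = K + 2 K^{2}$ ($s{\left(K \right)} = \left(K^{2} + K^{2}\right) + K = 2 K^{2} + K = K + 2 K^{2}$)
$\frac{s{\left(R{\left(z \right)} \right)}}{l{\left(v \right)}} = \frac{\left(-2\right)^{2} \left(1 + 2 \left(-2\right)^{2}\right)}{- \frac{1}{17}} = 4 \left(1 + 2 \cdot 4\right) \left(-17\right) = 4 \left(1 + 8\right) \left(-17\right) = 4 \cdot 9 \left(-17\right) = 36 \left(-17\right) = -612$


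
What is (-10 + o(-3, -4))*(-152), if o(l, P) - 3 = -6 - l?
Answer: 1520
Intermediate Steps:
o(l, P) = -3 - l (o(l, P) = 3 + (-6 - l) = -3 - l)
(-10 + o(-3, -4))*(-152) = (-10 + (-3 - 1*(-3)))*(-152) = (-10 + (-3 + 3))*(-152) = (-10 + 0)*(-152) = -10*(-152) = 1520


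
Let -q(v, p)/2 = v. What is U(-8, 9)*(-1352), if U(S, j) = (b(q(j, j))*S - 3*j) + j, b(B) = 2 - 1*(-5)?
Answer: 100048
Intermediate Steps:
q(v, p) = -2*v
b(B) = 7 (b(B) = 2 + 5 = 7)
U(S, j) = -2*j + 7*S (U(S, j) = (7*S - 3*j) + j = (-3*j + 7*S) + j = -2*j + 7*S)
U(-8, 9)*(-1352) = (-2*9 + 7*(-8))*(-1352) = (-18 - 56)*(-1352) = -74*(-1352) = 100048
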